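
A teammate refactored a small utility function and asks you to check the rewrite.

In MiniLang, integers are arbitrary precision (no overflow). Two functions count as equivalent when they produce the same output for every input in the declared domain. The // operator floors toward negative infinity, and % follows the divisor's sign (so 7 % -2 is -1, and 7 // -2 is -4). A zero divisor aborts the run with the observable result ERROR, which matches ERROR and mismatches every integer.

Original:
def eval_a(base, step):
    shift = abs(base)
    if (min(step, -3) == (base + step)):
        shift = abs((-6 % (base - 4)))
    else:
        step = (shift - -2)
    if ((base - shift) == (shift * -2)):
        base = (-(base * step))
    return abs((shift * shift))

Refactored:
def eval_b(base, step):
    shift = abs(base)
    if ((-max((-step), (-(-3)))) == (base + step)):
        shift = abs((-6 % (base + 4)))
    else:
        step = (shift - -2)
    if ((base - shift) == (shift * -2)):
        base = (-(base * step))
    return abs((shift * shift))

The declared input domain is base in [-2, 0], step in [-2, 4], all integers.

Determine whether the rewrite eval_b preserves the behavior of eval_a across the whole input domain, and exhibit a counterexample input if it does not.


There is a counterexample at base=-1, step=-2: 1 on one side, 0 on the other.
eval_a: shift := 1 | (min(step, -3) == (base + step)): true | shift := 1 | ((base - shift) == (shift * -2)): true | base := -2 | result 1
eval_b: shift := 1 | ((-max((-step), (-(-3)))) == (base + step)): true | shift := 0 | ((base - shift) == (shift * -2)): false | result 0
verdict: not equivalent; witness: base=-1, step=-2


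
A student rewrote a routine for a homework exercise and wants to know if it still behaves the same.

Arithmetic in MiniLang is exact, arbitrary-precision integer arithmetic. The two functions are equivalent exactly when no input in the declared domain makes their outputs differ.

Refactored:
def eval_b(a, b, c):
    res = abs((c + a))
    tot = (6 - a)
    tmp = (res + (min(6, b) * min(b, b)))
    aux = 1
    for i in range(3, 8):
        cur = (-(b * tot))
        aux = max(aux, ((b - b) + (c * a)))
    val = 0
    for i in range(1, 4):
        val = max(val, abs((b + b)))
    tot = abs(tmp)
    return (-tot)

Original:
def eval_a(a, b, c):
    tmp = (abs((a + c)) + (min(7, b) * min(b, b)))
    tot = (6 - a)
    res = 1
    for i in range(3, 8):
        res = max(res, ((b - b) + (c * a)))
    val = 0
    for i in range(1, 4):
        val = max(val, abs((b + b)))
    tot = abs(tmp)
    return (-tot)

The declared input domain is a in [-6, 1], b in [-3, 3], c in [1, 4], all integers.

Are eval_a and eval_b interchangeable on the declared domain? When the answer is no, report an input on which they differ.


Although `7` became `6`, no input in the stated domain can expose it.
One worked example (a=-3, b=0, c=2) — eval_a: tmp becomes 1; next tot becomes 9; next res becomes 1; next at i=3:; next res becomes 1; next at i=4:; next res becomes 1; next at i=5:; next res becomes 1; next at i=6:; next res becomes 1; next at i=7:; next res becomes 1; next val becomes 0; next at i=1:; next val becomes 0; next at i=2:; next val becomes 0; next at i=3:; next val becomes 0; next tot becomes 1; next final value -1; eval_b: res becomes 1; next tot becomes 9; next tmp becomes 1; next aux becomes 1; next at i=3:; next cur becomes 0; next aux becomes 1; next at i=4:; next cur becomes 0; next aux becomes 1; next at i=5:; next cur becomes 0; next aux becomes 1; next at i=6:; next cur becomes 0; next aux becomes 1; next at i=7:; next cur becomes 0; next aux becomes 1; next val becomes 0; next at i=1:; next val becomes 0; next at i=2:; next val becomes 0; next at i=3:; next val becomes 0; next tot becomes 1; next final value -1; agreement on -1.
Across all 224 domain points the two functions coincide.
verdict: equivalent


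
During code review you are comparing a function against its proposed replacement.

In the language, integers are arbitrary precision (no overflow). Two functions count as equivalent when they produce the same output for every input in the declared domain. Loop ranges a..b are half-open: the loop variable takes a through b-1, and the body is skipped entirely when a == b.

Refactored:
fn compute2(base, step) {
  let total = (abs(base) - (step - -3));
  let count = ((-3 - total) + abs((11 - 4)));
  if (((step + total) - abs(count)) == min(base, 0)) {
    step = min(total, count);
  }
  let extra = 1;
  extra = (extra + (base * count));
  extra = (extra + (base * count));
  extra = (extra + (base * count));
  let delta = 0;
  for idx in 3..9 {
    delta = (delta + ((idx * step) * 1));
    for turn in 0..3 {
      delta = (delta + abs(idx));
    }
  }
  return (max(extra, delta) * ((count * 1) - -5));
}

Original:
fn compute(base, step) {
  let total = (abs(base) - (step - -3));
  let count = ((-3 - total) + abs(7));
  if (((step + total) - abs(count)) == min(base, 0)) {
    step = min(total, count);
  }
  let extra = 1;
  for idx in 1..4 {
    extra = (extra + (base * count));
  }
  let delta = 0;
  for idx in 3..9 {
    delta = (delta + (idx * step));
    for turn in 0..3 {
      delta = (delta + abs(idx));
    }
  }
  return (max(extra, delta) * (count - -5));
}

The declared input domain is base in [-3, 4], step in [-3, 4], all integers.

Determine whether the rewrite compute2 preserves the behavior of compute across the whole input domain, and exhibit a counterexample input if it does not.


Equivalent — the differences include statement counts differ; and constant usage differs; and arithmetic usage differs; and loop structure differs, yet no declared input distinguishes the two.
As a probe, take base=4, step=-3: compute runs total=4, then count=0, then (((step + total) - abs(count)) == min(base, 0)) is false, then extra=1, then (idx=1), then extra=1, then (idx=2), then extra=1, then (idx=3), then extra=1, then delta=0, then (idx=3), then delta=-9, then (turn=0), then delta=-6, then (turn=1), then delta=-3, then (turn=2), then delta=0, then (idx=4), then delta=-12, then (turn=0), then delta=-8, then (turn=1), then delta=-4, then (turn=2), then delta=0, then (idx=5), then delta=-15, then (turn=0), then delta=-10, then (turn=1), then delta=-5, then (turn=2), then delta=0, then (idx=6), then delta=-18, then (turn=0), then delta=-12, then (turn=1), then delta=-6, then (turn=2), then delta=0, then (idx=7), then delta=-21, then (turn=0), then delta=-14, then (turn=1), then delta=-7, then (turn=2), then delta=0, then (idx=8), then delta=-24, then (turn=0), then delta=-16, then (turn=1), then delta=-8, then (turn=2), then delta=0, then returns 5; compute2 runs total=4, then count=0, then (((step + total) - abs(count)) == min(base, 0)) is false, then extra=1, then extra=1, then extra=1, then extra=1, then delta=0, then (idx=3), then delta=-9, then (turn=0), then delta=-6, then (turn=1), then delta=-3, then (turn=2), then delta=0, then (idx=4), then delta=-12, then (turn=0), then delta=-8, then (turn=1), then delta=-4, then (turn=2), then delta=0, then (idx=5), then delta=-15, then (turn=0), then delta=-10, then (turn=1), then delta=-5, then (turn=2), then delta=0, then (idx=6), then delta=-18, then (turn=0), then delta=-12, then (turn=1), then delta=-6, then (turn=2), then delta=0, then (idx=7), then delta=-21, then (turn=0), then delta=-14, then (turn=1), then delta=-7, then (turn=2), then delta=0, then (idx=8), then delta=-24, then (turn=0), then delta=-16, then (turn=1), then delta=-8, then (turn=2), then delta=0, then returns 5; both end at 5.
Every one of the 64 inputs gives matching results.
verdict: equivalent


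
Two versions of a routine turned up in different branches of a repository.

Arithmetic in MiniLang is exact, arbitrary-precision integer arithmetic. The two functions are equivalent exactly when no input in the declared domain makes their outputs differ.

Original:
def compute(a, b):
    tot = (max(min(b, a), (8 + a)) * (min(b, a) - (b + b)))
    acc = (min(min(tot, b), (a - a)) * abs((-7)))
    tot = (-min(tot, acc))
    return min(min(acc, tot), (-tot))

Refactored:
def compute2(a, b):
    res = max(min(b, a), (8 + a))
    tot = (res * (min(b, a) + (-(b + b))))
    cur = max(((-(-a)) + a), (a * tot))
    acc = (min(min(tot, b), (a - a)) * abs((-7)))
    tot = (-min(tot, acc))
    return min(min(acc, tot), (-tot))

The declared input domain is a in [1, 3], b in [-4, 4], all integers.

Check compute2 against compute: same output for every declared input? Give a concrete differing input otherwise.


Side by side, the visible changes include: local variable names differ, statement counts differ, arithmetic usage differs, min/max/abs usage differs.
Spot check at a=1, b=4 — compute: tot=-63, then acc=-441, then tot=441, then returns -441. compute2: res=9, then tot=-63, then cur=2, then acc=-441, then tot=441, then returns -441. Both give -441.
Every one of the 27 inputs gives matching results.
verdict: equivalent


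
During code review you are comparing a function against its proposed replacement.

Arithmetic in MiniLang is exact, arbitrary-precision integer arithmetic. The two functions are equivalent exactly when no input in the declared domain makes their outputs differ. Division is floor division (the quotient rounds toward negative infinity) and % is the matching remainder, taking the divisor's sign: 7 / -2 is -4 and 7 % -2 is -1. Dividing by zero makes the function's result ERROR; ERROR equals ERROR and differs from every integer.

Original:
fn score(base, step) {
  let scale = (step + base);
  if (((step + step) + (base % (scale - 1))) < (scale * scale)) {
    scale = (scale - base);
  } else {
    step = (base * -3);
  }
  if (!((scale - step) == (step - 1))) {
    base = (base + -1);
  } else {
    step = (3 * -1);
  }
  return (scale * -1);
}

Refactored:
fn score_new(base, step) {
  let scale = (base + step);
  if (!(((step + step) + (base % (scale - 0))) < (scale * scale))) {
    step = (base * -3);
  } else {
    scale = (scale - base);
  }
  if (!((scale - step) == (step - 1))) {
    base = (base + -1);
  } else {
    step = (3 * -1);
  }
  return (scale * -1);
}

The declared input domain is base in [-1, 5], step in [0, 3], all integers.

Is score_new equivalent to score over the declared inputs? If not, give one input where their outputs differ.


Take base=-1, step=1.
score: scale = 0; (((step + step) + (base % (scale - 1))) < (scale * scale)) -> false; step = 3; (!((scale - step) == (step - 1))) -> true; base = -2; return 0
score_new: scale = 0; division by zero -> ERROR
0 vs ERROR — the two versions disagree here.
verdict: not equivalent; witness: base=-1, step=1


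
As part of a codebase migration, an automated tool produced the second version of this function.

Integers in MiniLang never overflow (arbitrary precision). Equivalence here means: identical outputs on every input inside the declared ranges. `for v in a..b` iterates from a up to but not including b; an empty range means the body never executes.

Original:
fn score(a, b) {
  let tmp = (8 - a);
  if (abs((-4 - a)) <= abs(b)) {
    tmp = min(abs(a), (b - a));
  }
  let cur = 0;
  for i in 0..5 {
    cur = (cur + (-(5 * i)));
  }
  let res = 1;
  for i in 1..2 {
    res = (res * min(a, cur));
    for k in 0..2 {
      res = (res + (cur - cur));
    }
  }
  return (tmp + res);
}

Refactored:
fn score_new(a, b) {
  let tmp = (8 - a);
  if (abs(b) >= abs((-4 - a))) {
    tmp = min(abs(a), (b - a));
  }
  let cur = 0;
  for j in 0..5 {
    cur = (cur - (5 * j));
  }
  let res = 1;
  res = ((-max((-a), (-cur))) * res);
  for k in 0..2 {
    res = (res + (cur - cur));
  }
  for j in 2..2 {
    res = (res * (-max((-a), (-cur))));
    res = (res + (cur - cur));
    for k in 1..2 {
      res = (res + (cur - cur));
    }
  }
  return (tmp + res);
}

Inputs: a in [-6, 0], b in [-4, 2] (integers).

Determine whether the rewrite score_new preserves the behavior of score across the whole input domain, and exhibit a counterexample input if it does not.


Comparing the listings, the differences include: comparison usage differs, plus local variable names differ, plus loop structure differs, plus arithmetic usage differs, plus statement counts differ, plus min/max/abs usage differs.
Tracing a=-2, b=-2: score: tmp=10, then (abs((-4 - a)) <= abs(b)) is true, then tmp=0, then cur=0, then (i=0), then cur=0, then (i=1), then cur=-5, then (i=2), then cur=-15, then (i=3), then cur=-30, then (i=4), then cur=-50, then res=1, then (i=1), then res=-50, then (k=0), then res=-50, then (k=1), then res=-50, then returns -50 | score_new: tmp=10, then (abs(b) >= abs((-4 - a))) is true, then tmp=0, then cur=0, then (j=0), then cur=0, then (j=1), then cur=-5, then (j=2), then cur=-15, then (j=3), then cur=-30, then (j=4), then cur=-50, then res=1, then res=-50, then (k=0), then res=-50, then (k=1), then res=-50, then the loop over j runs zero times, then returns -50 — matching result -50.
Sweeping the whole domain (49 inputs) finds no disagreement.
verdict: equivalent


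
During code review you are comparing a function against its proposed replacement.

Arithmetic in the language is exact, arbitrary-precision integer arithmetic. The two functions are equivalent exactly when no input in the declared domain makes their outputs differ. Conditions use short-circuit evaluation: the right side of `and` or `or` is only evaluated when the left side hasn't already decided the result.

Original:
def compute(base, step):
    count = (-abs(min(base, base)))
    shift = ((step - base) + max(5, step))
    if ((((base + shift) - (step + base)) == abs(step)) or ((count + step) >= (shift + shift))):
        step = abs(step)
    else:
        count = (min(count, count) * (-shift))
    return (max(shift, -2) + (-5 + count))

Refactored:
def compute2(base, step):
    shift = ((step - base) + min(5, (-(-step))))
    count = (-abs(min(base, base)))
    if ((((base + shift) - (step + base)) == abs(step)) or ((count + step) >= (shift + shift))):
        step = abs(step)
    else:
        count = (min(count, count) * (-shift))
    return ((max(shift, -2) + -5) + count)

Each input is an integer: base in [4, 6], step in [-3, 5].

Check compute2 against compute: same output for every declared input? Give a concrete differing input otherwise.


Input base=4, step=-3: -15 from compute versus -11 from compute2.
verdict: not equivalent; witness: base=4, step=-3


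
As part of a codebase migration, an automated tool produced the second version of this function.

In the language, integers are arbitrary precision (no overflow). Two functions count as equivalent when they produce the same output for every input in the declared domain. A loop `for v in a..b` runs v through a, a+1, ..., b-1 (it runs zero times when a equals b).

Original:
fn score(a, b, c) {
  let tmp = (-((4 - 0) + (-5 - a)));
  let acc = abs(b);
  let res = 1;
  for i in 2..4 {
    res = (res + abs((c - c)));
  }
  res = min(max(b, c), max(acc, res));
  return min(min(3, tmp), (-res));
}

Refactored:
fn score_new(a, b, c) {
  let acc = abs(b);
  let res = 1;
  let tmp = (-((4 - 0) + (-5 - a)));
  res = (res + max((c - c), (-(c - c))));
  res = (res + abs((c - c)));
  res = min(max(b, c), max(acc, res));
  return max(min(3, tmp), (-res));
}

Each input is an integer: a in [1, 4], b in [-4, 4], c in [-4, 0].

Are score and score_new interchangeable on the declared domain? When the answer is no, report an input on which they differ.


The rewrite breaks on a=1, b=-4, c=-4, where the results are 2 and 4.
score: tmp = 2; acc = 4; res = 1; [i=2]; res = 1; [i=3]; res = 1; res = -4; return 2
score_new: acc = 4; res = 1; tmp = 2; res = 1; res = 1; res = -4; return 4
verdict: not equivalent; witness: a=1, b=-4, c=-4


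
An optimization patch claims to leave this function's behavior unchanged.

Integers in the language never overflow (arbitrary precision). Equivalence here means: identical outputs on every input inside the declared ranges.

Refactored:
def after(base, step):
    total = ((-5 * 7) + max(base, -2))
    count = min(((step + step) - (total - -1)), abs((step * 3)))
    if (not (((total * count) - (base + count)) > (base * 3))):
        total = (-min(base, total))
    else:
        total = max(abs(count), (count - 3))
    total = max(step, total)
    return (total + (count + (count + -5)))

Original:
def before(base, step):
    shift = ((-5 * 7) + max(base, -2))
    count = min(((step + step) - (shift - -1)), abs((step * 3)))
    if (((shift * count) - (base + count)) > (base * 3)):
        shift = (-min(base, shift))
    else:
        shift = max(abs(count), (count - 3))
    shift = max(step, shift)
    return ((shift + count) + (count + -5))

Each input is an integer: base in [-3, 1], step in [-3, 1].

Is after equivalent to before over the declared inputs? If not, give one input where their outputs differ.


There is a counterexample at base=-3, step=-3: 22 on one side, 50 on the other.
before: shift becomes -37; next count becomes 9; next (((shift * count) - (base + count)) > (base * 3)) evaluates to false; next shift becomes 9; next shift becomes 9; next final value 22
after: total becomes -37; next count becomes 9; next (not (((total * count) - (base + count)) > (base * 3))) evaluates to true; next total becomes 37; next total becomes 37; next final value 50
verdict: not equivalent; witness: base=-3, step=-3


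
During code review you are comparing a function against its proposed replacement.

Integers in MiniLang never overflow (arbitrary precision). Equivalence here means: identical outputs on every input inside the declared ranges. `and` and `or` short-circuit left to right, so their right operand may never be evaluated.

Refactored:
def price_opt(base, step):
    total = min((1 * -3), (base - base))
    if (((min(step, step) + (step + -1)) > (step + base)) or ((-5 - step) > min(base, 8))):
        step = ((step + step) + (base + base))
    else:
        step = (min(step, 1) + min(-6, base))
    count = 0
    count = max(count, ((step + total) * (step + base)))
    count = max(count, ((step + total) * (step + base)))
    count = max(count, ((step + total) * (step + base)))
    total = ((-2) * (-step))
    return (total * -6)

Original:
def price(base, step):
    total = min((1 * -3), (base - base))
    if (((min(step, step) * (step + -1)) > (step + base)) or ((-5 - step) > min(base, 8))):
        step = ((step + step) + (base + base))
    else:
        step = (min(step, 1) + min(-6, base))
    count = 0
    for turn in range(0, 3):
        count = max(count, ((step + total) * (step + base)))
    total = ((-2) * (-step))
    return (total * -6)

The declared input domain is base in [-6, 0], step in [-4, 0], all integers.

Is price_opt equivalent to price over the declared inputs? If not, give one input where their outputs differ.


Evaluate both at base=-3, step=-2.
price: total := -3 | (((min(step, step) * (step + -1)) > (step + base)) or ((-5 - step) > min(base, 8))): true | step := -10 | count := 0 | iter turn=0: | count := 169 | iter turn=1: | count := 169 | iter turn=2: | count := 169 | total := -20 | result 120
price_opt: total := -3 | (((min(step, step) + (step + -1)) > (step + base)) or ((-5 - step) > min(base, 8))): false | step := -8 | count := 0 | count := 121 | count := 121 | count := 121 | total := -16 | result 96
120 against 96: the behavior changed.
verdict: not equivalent; witness: base=-3, step=-2


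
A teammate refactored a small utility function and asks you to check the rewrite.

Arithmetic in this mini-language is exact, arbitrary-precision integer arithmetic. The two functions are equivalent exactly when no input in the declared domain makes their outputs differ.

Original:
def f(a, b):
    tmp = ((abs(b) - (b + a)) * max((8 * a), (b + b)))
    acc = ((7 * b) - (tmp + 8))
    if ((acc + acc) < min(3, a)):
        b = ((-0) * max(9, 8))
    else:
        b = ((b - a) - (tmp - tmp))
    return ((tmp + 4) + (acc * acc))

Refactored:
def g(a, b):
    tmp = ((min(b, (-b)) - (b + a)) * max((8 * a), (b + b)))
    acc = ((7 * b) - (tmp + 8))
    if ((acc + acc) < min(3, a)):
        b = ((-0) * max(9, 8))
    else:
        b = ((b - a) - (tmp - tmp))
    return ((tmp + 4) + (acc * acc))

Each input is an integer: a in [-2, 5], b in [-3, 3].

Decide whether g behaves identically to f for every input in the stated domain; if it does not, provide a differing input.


Run the pair on a=-2, b=-3.
f: tmp := -48 | acc := 19 | ((acc + acc) < min(3, a)): false | b := -1 | result 317
g: tmp := -12 | acc := -17 | ((acc + acc) < min(3, a)): true | b := 0 | result 281
317 != 281, so the rewrite changes behavior.
verdict: not equivalent; witness: a=-2, b=-3


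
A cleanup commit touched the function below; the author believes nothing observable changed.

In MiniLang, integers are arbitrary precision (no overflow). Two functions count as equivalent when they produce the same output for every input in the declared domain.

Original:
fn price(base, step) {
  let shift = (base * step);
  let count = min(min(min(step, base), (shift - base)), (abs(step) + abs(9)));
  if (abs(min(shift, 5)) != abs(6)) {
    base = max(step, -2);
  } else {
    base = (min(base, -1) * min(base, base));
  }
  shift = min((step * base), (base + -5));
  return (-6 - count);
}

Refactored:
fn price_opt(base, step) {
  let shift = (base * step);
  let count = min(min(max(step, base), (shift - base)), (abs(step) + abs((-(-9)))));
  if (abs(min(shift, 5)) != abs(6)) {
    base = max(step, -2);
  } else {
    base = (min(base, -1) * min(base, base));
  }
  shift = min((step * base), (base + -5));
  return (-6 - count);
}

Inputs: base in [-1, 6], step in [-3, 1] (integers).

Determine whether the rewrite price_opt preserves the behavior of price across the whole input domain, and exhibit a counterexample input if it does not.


At base=-1, step=-3: price gives -3, price_opt gives -5.
verdict: not equivalent; witness: base=-1, step=-3


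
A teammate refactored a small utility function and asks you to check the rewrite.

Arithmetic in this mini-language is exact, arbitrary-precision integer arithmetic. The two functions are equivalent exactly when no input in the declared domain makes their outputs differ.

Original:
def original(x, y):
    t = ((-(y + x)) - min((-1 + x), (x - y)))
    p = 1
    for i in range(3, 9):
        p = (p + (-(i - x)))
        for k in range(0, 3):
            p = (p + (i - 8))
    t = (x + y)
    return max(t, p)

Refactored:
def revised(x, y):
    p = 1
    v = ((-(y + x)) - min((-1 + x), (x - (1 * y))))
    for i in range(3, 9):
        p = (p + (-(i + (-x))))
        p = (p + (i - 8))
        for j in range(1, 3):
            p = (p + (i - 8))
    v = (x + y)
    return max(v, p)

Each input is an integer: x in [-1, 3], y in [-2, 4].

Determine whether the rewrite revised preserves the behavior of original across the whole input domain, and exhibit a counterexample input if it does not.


The two versions differ — the changes include local variable names differ, statement counts differ, loop structure differs, constant usage differs, arithmetic usage differs.
One worked example (x=2, y=0) — original: t := -3 | p := 1 | iter i=3: | p := 0 | iter k=0: | p := -5 | iter k=1: | p := -10 | iter k=2: | p := -15 | iter i=4: | p := -17 | iter k=0: | p := -21 | iter k=1: | p := -25 | iter k=2: | p := -29 | iter i=5: | p := -32 | iter k=0: | p := -35 | iter k=1: | p := -38 | iter k=2: | p := -41 | iter i=6: | p := -45 | iter k=0: | p := -47 | iter k=1: | p := -49 | iter k=2: | p := -51 | iter i=7: | p := -56 | iter k=0: | p := -57 | iter k=1: | p := -58 | iter k=2: | p := -59 | iter i=8: | p := -65 | iter k=0: | p := -65 | iter k=1: | p := -65 | iter k=2: | p := -65 | t := 2 | result 2; revised: p := 1 | v := -3 | iter i=3: | p := 0 | p := -5 | iter j=1: | p := -10 | iter j=2: | p := -15 | iter i=4: | p := -17 | p := -21 | iter j=1: | p := -25 | iter j=2: | p := -29 | iter i=5: | p := -32 | p := -35 | iter j=1: | p := -38 | iter j=2: | p := -41 | iter i=6: | p := -45 | p := -47 | iter j=1: | p := -49 | iter j=2: | p := -51 | iter i=7: | p := -56 | p := -57 | iter j=1: | p := -58 | iter j=2: | p := -59 | iter i=8: | p := -65 | p := -65 | iter j=1: | p := -65 | iter j=2: | p := -65 | v := 2 | result 2; agreement on 2.
Across all 35 domain points the two functions coincide.
verdict: equivalent


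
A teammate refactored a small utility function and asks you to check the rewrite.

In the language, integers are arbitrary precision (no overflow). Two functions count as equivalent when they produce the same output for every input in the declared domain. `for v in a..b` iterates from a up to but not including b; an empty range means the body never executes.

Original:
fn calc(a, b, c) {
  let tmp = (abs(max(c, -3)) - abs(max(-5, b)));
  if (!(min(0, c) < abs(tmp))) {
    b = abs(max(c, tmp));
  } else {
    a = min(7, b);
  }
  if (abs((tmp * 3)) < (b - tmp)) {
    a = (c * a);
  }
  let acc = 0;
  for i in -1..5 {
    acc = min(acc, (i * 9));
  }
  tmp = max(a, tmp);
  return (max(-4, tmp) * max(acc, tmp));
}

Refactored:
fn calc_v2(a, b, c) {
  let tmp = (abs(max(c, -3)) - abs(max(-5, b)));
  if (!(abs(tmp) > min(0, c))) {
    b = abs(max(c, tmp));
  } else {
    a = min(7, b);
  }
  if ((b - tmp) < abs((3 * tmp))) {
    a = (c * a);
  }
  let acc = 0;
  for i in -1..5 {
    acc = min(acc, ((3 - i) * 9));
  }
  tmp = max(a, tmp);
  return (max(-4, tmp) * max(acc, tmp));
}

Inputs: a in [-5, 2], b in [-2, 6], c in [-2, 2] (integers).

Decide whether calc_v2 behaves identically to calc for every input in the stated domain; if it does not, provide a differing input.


At a=-5, b=-2, c=-2: calc gives 0, calc_v2 gives 16.
verdict: not equivalent; witness: a=-5, b=-2, c=-2


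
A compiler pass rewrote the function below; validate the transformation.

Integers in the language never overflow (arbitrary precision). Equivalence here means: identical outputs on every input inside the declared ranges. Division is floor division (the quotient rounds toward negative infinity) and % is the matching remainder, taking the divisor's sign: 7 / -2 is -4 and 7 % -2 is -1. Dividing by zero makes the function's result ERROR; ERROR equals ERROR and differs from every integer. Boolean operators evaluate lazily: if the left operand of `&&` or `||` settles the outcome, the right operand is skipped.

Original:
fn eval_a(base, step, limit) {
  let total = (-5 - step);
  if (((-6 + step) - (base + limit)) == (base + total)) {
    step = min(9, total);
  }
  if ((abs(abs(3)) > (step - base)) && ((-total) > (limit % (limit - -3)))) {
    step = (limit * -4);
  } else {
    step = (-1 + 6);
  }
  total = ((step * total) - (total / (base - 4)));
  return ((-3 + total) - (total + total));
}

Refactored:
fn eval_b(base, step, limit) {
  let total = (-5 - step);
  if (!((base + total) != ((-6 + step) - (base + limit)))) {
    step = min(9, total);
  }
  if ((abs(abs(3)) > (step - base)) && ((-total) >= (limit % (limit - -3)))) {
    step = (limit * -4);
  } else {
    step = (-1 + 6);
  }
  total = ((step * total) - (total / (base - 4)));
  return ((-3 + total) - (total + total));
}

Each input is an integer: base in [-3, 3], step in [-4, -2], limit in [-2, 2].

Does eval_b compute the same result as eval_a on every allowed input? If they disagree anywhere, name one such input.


These are not equivalent — on base=-3, step=-4, limit=-1 the outputs split (2 vs 1).
eval_a: total := -1 | (((-6 + step) - (base + limit)) == (base + total)): false | ((abs(abs(3)) > (step - base)) && ((-total) > (limit % (limit - -3)))): false | step := 5 | total := -5 | result 2
eval_b: total := -1 | (!((base + total) != ((-6 + step) - (base + limit)))): false | ((abs(abs(3)) > (step - base)) && ((-total) >= (limit % (limit - -3)))): true | step := 4 | total := -4 | result 1
verdict: not equivalent; witness: base=-3, step=-4, limit=-1


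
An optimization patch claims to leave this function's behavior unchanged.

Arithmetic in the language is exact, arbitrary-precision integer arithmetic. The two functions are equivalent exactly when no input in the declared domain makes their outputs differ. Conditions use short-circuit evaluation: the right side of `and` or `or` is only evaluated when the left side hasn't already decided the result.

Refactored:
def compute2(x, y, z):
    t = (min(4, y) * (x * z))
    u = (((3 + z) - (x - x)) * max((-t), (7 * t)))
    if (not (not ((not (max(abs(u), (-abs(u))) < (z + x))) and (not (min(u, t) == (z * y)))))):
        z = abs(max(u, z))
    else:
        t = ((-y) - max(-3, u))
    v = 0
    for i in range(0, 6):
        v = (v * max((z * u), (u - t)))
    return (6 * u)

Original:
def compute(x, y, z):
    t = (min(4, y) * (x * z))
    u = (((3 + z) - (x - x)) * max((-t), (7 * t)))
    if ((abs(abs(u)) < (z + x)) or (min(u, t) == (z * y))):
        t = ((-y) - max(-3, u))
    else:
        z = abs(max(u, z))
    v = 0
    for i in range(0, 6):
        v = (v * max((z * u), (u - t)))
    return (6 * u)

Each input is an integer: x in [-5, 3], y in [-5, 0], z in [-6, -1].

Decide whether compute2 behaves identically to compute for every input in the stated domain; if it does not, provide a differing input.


The two versions differ — the changes include boolean connective usage differs; also min/max/abs usage differs.
One worked example (x=1, y=0, z=-1) — compute: t = 0; u = 0; ((abs(abs(u)) < (z + x)) or (min(u, t) == (z * y))) -> true; t = 0; v = 0; [i=0]; v = 0; [i=1]; v = 0; [i=2]; v = 0; [i=3]; v = 0; [i=4]; v = 0; [i=5]; v = 0; return 0; compute2: t = 0; u = 0; (not (not ((not (max(abs(u), (-abs(u))) < (z + x))) and (not (min(u, t) == (z * y)))))) -> false; t = 0; v = 0; [i=0]; v = 0; [i=1]; v = 0; [i=2]; v = 0; [i=3]; v = 0; [i=4]; v = 0; [i=5]; v = 0; return 0; agreement on 0.
Across all 324 domain points the two functions coincide.
verdict: equivalent


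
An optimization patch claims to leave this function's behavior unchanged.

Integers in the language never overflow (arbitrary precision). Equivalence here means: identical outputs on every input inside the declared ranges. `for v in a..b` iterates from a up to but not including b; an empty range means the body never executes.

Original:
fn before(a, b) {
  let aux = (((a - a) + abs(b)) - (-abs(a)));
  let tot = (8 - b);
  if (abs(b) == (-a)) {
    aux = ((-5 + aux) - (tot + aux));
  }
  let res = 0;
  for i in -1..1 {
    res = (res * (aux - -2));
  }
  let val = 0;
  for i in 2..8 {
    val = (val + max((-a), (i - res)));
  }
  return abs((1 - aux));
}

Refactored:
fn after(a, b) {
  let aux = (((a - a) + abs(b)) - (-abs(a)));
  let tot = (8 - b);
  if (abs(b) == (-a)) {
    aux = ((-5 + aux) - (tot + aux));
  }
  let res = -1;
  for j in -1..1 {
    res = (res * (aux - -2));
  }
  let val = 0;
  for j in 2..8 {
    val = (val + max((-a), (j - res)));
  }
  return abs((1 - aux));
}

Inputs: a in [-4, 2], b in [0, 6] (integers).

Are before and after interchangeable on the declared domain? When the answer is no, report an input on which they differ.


The edit looks behavioral (`0` became `-1`), but over these ranges it never changes the outcome.
One worked example (a=-1, b=2) — before: aux=3, then tot=6, then (abs(b) == (-a)) is false, then res=0, then (i=-1), then res=0, then (i=0), then res=0, then val=0, then (i=2), then val=2, then (i=3), then val=5, then (i=4), then val=9, then (i=5), then val=14, then (i=6), then val=20, then (i=7), then val=27, then returns 2; after: aux=3, then tot=6, then (abs(b) == (-a)) is false, then res=-1, then (j=-1), then res=-5, then (j=0), then res=-25, then val=0, then (j=2), then val=27, then (j=3), then val=55, then (j=4), then val=84, then (j=5), then val=114, then (j=6), then val=145, then (j=7), then val=177, then returns 2; agreement on 2.
Across all 49 domain points the two functions coincide.
verdict: equivalent


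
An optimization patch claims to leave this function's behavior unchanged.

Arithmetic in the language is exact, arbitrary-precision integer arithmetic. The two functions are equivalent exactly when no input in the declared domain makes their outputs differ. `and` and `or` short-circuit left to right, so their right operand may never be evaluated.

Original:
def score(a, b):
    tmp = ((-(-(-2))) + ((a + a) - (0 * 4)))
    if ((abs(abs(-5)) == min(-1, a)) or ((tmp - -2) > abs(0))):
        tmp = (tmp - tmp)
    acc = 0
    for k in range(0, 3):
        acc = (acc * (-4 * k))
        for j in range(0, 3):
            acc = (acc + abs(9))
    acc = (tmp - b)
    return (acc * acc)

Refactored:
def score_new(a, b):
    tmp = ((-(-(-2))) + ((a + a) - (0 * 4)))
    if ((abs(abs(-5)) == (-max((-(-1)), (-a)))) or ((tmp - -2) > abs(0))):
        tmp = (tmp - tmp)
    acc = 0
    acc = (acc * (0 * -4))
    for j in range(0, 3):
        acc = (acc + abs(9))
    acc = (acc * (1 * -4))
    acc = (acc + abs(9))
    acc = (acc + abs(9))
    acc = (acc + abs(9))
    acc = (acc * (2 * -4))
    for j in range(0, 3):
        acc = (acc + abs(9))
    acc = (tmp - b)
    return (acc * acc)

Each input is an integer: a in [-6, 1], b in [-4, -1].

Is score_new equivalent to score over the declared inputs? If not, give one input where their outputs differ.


The two versions differ — the changes include min/max/abs usage differs, local variable names differ, arithmetic usage differs, statement counts differ, constant usage differs.
Tracing a=-6, b=-4: score: tmp := -14 | ((abs(abs(-5)) == min(-1, a)) or ((tmp - -2) > abs(0))): false | acc := 0 | iter k=0: | acc := 0 | iter j=0: | acc := 9 | iter j=1: | acc := 18 | iter j=2: | acc := 27 | iter k=1: | acc := -108 | iter j=0: | acc := -99 | iter j=1: | acc := -90 | iter j=2: | acc := -81 | iter k=2: | acc := 648 | iter j=0: | acc := 657 | iter j=1: | acc := 666 | iter j=2: | acc := 675 | acc := -10 | result 100 | score_new: tmp := -14 | ((abs(abs(-5)) == (-max((-(-1)), (-a)))) or ((tmp - -2) > abs(0))): false | acc := 0 | acc := 0 | iter j=0: | acc := 9 | iter j=1: | acc := 18 | iter j=2: | acc := 27 | acc := -108 | acc := -99 | acc := -90 | acc := -81 | acc := 648 | iter j=0: | acc := 657 | iter j=1: | acc := 666 | iter j=2: | acc := 675 | acc := -10 | result 100 — matching result 100.
Sweeping the whole domain (32 inputs) finds no disagreement.
verdict: equivalent


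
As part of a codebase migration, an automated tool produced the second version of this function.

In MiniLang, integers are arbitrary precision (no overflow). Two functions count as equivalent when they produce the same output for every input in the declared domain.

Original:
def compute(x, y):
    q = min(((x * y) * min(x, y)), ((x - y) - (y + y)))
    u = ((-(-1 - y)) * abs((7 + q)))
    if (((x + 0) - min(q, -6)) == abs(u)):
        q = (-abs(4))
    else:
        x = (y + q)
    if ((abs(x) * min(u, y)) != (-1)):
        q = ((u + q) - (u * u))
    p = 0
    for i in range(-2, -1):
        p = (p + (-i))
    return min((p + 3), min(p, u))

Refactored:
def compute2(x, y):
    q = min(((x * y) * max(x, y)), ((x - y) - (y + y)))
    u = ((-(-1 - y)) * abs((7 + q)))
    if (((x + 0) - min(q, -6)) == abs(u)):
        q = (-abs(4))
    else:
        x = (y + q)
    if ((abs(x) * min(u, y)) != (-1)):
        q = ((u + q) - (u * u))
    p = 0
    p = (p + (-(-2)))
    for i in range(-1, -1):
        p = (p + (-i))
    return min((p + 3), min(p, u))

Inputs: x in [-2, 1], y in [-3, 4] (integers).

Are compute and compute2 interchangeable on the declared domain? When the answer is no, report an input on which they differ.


At x=-2, y=-3: compute gives -22, compute2 gives -10.
verdict: not equivalent; witness: x=-2, y=-3


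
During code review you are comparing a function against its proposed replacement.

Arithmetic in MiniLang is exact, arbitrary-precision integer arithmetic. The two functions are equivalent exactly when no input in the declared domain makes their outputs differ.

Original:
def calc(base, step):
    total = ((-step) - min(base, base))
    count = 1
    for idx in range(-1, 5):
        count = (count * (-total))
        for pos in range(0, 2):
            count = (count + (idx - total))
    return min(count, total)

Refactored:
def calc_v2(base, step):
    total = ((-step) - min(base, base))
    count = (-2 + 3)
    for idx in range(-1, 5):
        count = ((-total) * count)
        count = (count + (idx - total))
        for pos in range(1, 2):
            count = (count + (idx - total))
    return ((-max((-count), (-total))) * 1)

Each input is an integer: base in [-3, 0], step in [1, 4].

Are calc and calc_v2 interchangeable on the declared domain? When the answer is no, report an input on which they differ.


The two versions differ — the changes include arithmetic usage differs, min/max/abs usage differs, constant usage differs, loop structure differs, statement counts differ.
One worked example (base=-2, step=4) — calc: total becomes -2; next count becomes 1; next at idx=-1:; next count becomes 2; next at pos=0:; next count becomes 3; next at pos=1:; next count becomes 4; next at idx=0:; next count becomes 8; next at pos=0:; next count becomes 10; next at pos=1:; next count becomes 12; next at idx=1:; next count becomes 24; next at pos=0:; next count becomes 27; next at pos=1:; next count becomes 30; next at idx=2:; next count becomes 60; next at pos=0:; next count becomes 64; next at pos=1:; next count becomes 68; next at idx=3:; next count becomes 136; next at pos=0:; next count becomes 141; next at pos=1:; next count becomes 146; next at idx=4:; next count becomes 292; next at pos=0:; next count becomes 298; next at pos=1:; next count becomes 304; next final value -2; calc_v2: total becomes -2; next count becomes 1; next at idx=-1:; next count becomes 2; next count becomes 3; next at pos=1:; next count becomes 4; next at idx=0:; next count becomes 8; next count becomes 10; next at pos=1:; next count becomes 12; next at idx=1:; next count becomes 24; next count becomes 27; next at pos=1:; next count becomes 30; next at idx=2:; next count becomes 60; next count becomes 64; next at pos=1:; next count becomes 68; next at idx=3:; next count becomes 136; next count becomes 141; next at pos=1:; next count becomes 146; next at idx=4:; next count becomes 292; next count becomes 298; next at pos=1:; next count becomes 304; next final value -2; agreement on -2.
Across all 16 domain points the two functions coincide.
verdict: equivalent


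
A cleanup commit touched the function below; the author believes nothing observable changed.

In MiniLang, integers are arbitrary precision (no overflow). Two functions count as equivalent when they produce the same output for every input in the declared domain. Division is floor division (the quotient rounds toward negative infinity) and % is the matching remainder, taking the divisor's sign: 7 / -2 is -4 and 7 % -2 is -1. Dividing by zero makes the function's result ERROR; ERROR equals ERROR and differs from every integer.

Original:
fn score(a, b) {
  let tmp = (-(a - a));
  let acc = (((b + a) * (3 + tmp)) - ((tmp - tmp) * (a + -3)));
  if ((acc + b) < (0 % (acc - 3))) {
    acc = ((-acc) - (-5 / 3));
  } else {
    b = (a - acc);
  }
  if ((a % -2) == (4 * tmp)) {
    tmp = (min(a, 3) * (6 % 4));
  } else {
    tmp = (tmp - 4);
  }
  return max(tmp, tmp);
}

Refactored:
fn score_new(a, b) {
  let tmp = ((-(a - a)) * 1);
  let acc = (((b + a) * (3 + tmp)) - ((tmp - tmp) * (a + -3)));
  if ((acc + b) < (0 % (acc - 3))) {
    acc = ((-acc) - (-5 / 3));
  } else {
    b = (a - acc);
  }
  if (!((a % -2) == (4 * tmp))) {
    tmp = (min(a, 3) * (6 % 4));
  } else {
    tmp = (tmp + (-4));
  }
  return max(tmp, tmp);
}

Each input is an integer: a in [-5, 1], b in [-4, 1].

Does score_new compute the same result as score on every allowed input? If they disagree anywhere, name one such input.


Try a=-5, b=-4.
score: tmp = 0; acc = -27; ((acc + b) < (0 % (acc - 3))) -> true; acc = 29; ((a % -2) == (4 * tmp)) -> false; tmp = -4; return -4
score_new: tmp = 0; acc = -27; ((acc + b) < (0 % (acc - 3))) -> true; acc = 29; (!((a % -2) == (4 * tmp))) -> true; tmp = -10; return -10
-4 vs -10 — the two versions disagree here.
verdict: not equivalent; witness: a=-5, b=-4


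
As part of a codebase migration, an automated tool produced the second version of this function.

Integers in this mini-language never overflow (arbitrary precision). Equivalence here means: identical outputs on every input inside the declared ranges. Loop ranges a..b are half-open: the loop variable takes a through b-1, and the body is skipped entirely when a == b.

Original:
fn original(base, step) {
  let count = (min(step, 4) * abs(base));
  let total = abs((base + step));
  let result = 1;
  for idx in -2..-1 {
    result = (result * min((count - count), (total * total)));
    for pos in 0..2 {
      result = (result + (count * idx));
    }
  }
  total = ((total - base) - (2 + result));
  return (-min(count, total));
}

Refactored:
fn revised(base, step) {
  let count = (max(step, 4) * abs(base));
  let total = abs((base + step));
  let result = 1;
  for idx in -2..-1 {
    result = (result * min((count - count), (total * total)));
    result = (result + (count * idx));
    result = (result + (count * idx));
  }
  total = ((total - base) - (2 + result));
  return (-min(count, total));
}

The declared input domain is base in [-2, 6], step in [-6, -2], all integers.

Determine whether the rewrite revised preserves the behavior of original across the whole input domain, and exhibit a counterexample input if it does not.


Input base=-2, step=-6: 40 from original versus -8 from revised.
verdict: not equivalent; witness: base=-2, step=-6
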